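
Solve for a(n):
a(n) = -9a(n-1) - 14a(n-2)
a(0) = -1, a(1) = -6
Characteristic equation: x² + 9x + 14 = 0, which factors as (x - (-2))(x - (-7)) = 0.
Roots r₁ = -2, r₂ = -7 (distinct).
General solution: a(n) = A·(-2)^n + B·(-7)^n.
From a(0) = -1: A + B = -1.
From a(1) = -6: -2A - 7B = -6.
Solving: A = - \frac{13}{5}, B = \frac{8}{5}.
So a(n) = - \frac{13 \left(-2\right)^{n}}{5} + \frac{8 \left(-7\right)^{n}}{5}.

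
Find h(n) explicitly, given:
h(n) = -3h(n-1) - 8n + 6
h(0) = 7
First-order linear with linear forcing.
Homogeneous solution: h_h(n) = A·(-3)^n.
Try particular h_p(n) = pn + q. Substituting:
  pn + q = -3(p(n-1) + q) - 8n + 6.
Matching the n-coefficient: p = -3p - 8 ⇒ p = -2.
Matching constants: q = 3p - 3q + 6 ⇒ q = 0.
General: h(n) = A·(-3)^n - 2 n + 0.
Apply h(0) = 7: A + 0 = 7 ⇒ A = 7.
So h(n) = 7 \left(-3\right)^{n} - 2 n.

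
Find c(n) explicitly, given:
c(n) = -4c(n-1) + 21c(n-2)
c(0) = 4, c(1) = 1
Characteristic equation: x² + 4x - 21 = 0, which factors as (x - (-7))(x - (3)) = 0.
Roots r₁ = -7, r₂ = 3 (distinct).
General solution: c(n) = A·(-7)^n + B·(3)^n.
From c(0) = 4: A + B = 4.
From c(1) = 1: -7A + 3B = 1.
Solving: A = \frac{11}{10}, B = \frac{29}{10}.
So c(n) = \frac{11 \left(-7\right)^{n}}{10} + \frac{29 \cdot 3^{n}}{10}.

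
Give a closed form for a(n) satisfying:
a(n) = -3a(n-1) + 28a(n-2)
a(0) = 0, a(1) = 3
Characteristic equation: x² + 3x - 28 = 0, which factors as (x - (-7))(x - (4)) = 0.
Roots r₁ = -7, r₂ = 4 (distinct).
General solution: a(n) = A·(-7)^n + B·(4)^n.
From a(0) = 0: A + B = 0.
From a(1) = 3: -7A + 4B = 3.
Solving: A = - \frac{3}{11}, B = \frac{3}{11}.
So a(n) = - \frac{3 \left(-7\right)^{n}}{11} + \frac{3 \cdot 4^{n}}{11}.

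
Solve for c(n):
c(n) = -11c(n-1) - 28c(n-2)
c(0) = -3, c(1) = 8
Characteristic equation: x² + 11x + 28 = 0, which factors as (x - (-4))(x - (-7)) = 0.
Roots r₁ = -4, r₂ = -7 (distinct).
General solution: c(n) = A·(-4)^n + B·(-7)^n.
From c(0) = -3: A + B = -3.
From c(1) = 8: -4A - 7B = 8.
Solving: A = - \frac{13}{3}, B = \frac{4}{3}.
So c(n) = - \frac{13 \left(-4\right)^{n}}{3} + \frac{4 \left(-7\right)^{n}}{3}.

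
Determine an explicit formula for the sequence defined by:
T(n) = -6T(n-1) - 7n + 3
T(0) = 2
First-order linear with linear forcing.
Homogeneous solution: T_h(n) = A·(-6)^n.
Try particular T_p(n) = pn + q. Substituting:
  pn + q = -6(p(n-1) + q) - 7n + 3.
Matching the n-coefficient: p = -6p - 7 ⇒ p = -1.
Matching constants: q = 6p - 6q + 3 ⇒ q = - \frac{3}{7}.
General: T(n) = A·(-6)^n - n - \frac{3}{7}.
Apply T(0) = 2: A - \frac{3}{7} = 2 ⇒ A = \frac{17}{7}.
So T(n) = \frac{17 \left(-6\right)^{n}}{7} - n - \frac{3}{7}.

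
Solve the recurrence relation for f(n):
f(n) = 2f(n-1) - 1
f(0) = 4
First-order linear non-homogeneous.
Homogeneous solution: f_h(n) = A·(2)^n.
Try constant particular solution f_p = K: K = 2K - 1 ⇒ K = 1.
General: f(n) = A·(2)^n + 1.
Apply f(0) = 4: A + 1 = 4 ⇒ A = 3.
So f(n) = 3 \cdot 2^{n} + 1.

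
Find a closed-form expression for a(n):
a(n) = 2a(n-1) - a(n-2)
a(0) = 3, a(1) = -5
Characteristic equation: x² - 2x + 1 = 0, which is (x - (1))².
Repeated root r = 1.
General solution: a(n) = (A + Bn)·(1)^n.
From a(0) = 3: A = 3.
From a(1) = -5: (A + B)·(1) = -5 ⇒ B = -8.
So a(n) = \left(3 - 8 n\right) \cdot (1)^n.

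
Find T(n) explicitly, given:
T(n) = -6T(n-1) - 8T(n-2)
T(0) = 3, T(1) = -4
Characteristic equation: x² + 6x + 8 = 0, which factors as (x - (-4))(x - (-2)) = 0.
Roots r₁ = -4, r₂ = -2 (distinct).
General solution: T(n) = A·(-4)^n + B·(-2)^n.
From T(0) = 3: A + B = 3.
From T(1) = -4: -4A - 2B = -4.
Solving: A = -1, B = 4.
So T(n) = 4 \left(-2\right)^{n} - \left(-4\right)^{n}.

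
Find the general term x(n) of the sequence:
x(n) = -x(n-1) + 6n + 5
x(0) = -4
First-order linear with linear forcing.
Homogeneous solution: x_h(n) = A·(-1)^n.
Try particular x_p(n) = pn + q. Substituting:
  pn + q = -(p(n-1) + q) + 6n + 5.
Matching the n-coefficient: p = -p + 6 ⇒ p = 3.
Matching constants: q = p - q + 5 ⇒ q = 4.
General: x(n) = A·(-1)^n + 3 n + 4.
Apply x(0) = -4: A + 4 = -4 ⇒ A = -8.
So x(n) = - 8 \left(-1\right)^{n} + 3 n + 4.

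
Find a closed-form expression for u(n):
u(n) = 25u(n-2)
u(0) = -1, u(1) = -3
Characteristic equation: x² - 25 = 0, which factors as (x - (-5))(x - (5)) = 0.
Roots r₁ = -5, r₂ = 5 (distinct).
General solution: u(n) = A·(-5)^n + B·(5)^n.
From u(0) = -1: A + B = -1.
From u(1) = -3: -5A + 5B = -3.
Solving: A = - \frac{1}{5}, B = - \frac{4}{5}.
So u(n) = - \frac{\left(-5\right)^{n}}{5} - \frac{4 \cdot 5^{n}}{5}.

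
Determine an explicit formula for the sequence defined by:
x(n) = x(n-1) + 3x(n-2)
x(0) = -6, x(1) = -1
Characteristic equation: x² - x - 3 = 0.
Discriminant Δ = (1)² + 4·(3) = 13.
Roots r₁,₂ = (1 ± √13)/2, so r₁ = \frac{1}{2} + \frac{\sqrt{13}}{2}, r₂ = \frac{1}{2} - \frac{\sqrt{13}}{2}.
General solution: x(n) = A·r₁^n + B·r₂^n.
From the initial conditions, A + B = -6 and r₁A + r₂B = -1.
Since r₁ - r₂ = √13: A = (-1 - (-6)r₂)/√13 = -3 + \frac{2 \sqrt{13}}{13}, and B = -6 - A = -3 - \frac{2 \sqrt{13}}{13}.
So x(n) = \left(-3 + \frac{2 \sqrt{13}}{13}\right)\left(\frac{1}{2} + \frac{\sqrt{13}}{2}\right)^n + \left(-3 - \frac{2 \sqrt{13}}{13}\right)\left(\frac{1}{2} - \frac{\sqrt{13}}{2}\right)^n.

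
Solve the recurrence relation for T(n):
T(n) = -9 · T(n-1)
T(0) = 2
Pure geometric recurrence with ratio -9.
By induction T(n) = T(0) · (-9)^n = 2 \left(-9\right)^{n}.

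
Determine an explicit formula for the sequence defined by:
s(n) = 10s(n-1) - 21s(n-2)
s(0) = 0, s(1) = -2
Characteristic equation: x² - 10x + 21 = 0, which factors as (x - (3))(x - (7)) = 0.
Roots r₁ = 3, r₂ = 7 (distinct).
General solution: s(n) = A·(3)^n + B·(7)^n.
From s(0) = 0: A + B = 0.
From s(1) = -2: 3A + 7B = -2.
Solving: A = \frac{1}{2}, B = - \frac{1}{2}.
So s(n) = \frac{3^{n}}{2} - \frac{7^{n}}{2}.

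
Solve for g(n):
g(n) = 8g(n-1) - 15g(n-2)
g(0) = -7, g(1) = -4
Characteristic equation: x² - 8x + 15 = 0, which factors as (x - (3))(x - (5)) = 0.
Roots r₁ = 3, r₂ = 5 (distinct).
General solution: g(n) = A·(3)^n + B·(5)^n.
From g(0) = -7: A + B = -7.
From g(1) = -4: 3A + 5B = -4.
Solving: A = - \frac{31}{2}, B = \frac{17}{2}.
So g(n) = - \frac{31 \cdot 3^{n}}{2} + \frac{17 \cdot 5^{n}}{2}.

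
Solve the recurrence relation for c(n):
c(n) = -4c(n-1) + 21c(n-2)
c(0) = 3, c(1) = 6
Characteristic equation: x² + 4x - 21 = 0, which factors as (x - (3))(x - (-7)) = 0.
Roots r₁ = 3, r₂ = -7 (distinct).
General solution: c(n) = A·(3)^n + B·(-7)^n.
From c(0) = 3: A + B = 3.
From c(1) = 6: 3A - 7B = 6.
Solving: A = \frac{27}{10}, B = \frac{3}{10}.
So c(n) = \frac{3 \left(-7\right)^{n}}{10} + \frac{27 \cdot 3^{n}}{10}.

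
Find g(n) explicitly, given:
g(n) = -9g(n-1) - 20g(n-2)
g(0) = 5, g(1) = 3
Characteristic equation: x² + 9x + 20 = 0, which factors as (x - (-5))(x - (-4)) = 0.
Roots r₁ = -5, r₂ = -4 (distinct).
General solution: g(n) = A·(-5)^n + B·(-4)^n.
From g(0) = 5: A + B = 5.
From g(1) = 3: -5A - 4B = 3.
Solving: A = -23, B = 28.
So g(n) = 28 \left(-4\right)^{n} - 23 \left(-5\right)^{n}.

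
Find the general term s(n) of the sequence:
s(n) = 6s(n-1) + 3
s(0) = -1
First-order linear non-homogeneous.
Homogeneous solution: s_h(n) = A·(6)^n.
Try constant particular solution s_p = K: K = 6K + 3 ⇒ K = - \frac{3}{5}.
General: s(n) = A·(6)^n - \frac{3}{5}.
Apply s(0) = -1: A - \frac{3}{5} = -1 ⇒ A = - \frac{2}{5}.
So s(n) = - \frac{2 \cdot 6^{n}}{5} - \frac{3}{5}.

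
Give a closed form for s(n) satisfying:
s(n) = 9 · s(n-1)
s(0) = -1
Pure geometric recurrence with ratio 9.
By induction s(n) = s(0) · (9)^n = - 9^{n}.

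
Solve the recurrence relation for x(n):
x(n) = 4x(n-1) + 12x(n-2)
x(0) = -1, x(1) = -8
Characteristic equation: x² - 4x - 12 = 0, which factors as (x - (6))(x - (-2)) = 0.
Roots r₁ = 6, r₂ = -2 (distinct).
General solution: x(n) = A·(6)^n + B·(-2)^n.
From x(0) = -1: A + B = -1.
From x(1) = -8: 6A - 2B = -8.
Solving: A = - \frac{5}{4}, B = \frac{1}{4}.
So x(n) = \frac{\left(-2\right)^{n}}{4} - \frac{5 \cdot 6^{n}}{4}.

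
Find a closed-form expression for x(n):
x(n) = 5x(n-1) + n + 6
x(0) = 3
First-order linear with linear forcing.
Homogeneous solution: x_h(n) = A·(5)^n.
Try particular x_p(n) = pn + q. Substituting:
  pn + q = 5(p(n-1) + q) + n + 6.
Matching the n-coefficient: p = 5p + 1 ⇒ p = - \frac{1}{4}.
Matching constants: q = -5p + 5q + 6 ⇒ q = - \frac{29}{16}.
General: x(n) = A·(5)^n - \frac{n}{4} - \frac{29}{16}.
Apply x(0) = 3: A - \frac{29}{16} = 3 ⇒ A = \frac{77}{16}.
So x(n) = \frac{77 \cdot 5^{n}}{16} - \frac{n}{4} - \frac{29}{16}.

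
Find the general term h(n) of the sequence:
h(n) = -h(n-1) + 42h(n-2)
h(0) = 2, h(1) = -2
Characteristic equation: x² + x - 42 = 0, which factors as (x - (6))(x - (-7)) = 0.
Roots r₁ = 6, r₂ = -7 (distinct).
General solution: h(n) = A·(6)^n + B·(-7)^n.
From h(0) = 2: A + B = 2.
From h(1) = -2: 6A - 7B = -2.
Solving: A = \frac{12}{13}, B = \frac{14}{13}.
So h(n) = \frac{14 \left(-7\right)^{n}}{13} + \frac{12 \cdot 6^{n}}{13}.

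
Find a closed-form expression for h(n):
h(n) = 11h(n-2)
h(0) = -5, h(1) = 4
Characteristic equation: x² - 11 = 0.
Discriminant Δ = (0)² + 4·(11) = 44.
Roots r₁,₂ = (0 ± √44)/2, so r₁ = \sqrt{11}, r₂ = - \sqrt{11}.
General solution: h(n) = A·r₁^n + B·r₂^n.
From the initial conditions, A + B = -5 and r₁A + r₂B = 4.
Since r₁ - r₂ = √44: A = (4 - (-5)r₂)/√44 = - \frac{5}{2} + \frac{2 \sqrt{11}}{11}, and B = -5 - A = - \frac{5}{2} - \frac{2 \sqrt{11}}{11}.
So h(n) = \left(- \frac{5}{2} + \frac{2 \sqrt{11}}{11}\right)\left(\sqrt{11}\right)^n + \left(- \frac{5}{2} - \frac{2 \sqrt{11}}{11}\right)\left(- \sqrt{11}\right)^n.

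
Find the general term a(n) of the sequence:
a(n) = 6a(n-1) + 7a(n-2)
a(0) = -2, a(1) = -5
Characteristic equation: x² - 6x - 7 = 0, which factors as (x - (7))(x - (-1)) = 0.
Roots r₁ = 7, r₂ = -1 (distinct).
General solution: a(n) = A·(7)^n + B·(-1)^n.
From a(0) = -2: A + B = -2.
From a(1) = -5: 7A - B = -5.
Solving: A = - \frac{7}{8}, B = - \frac{9}{8}.
So a(n) = - \frac{9 \left(-1\right)^{n}}{8} - \frac{7 \cdot 7^{n}}{8}.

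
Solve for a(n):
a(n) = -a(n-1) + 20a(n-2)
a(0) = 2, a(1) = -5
Characteristic equation: x² + x - 20 = 0, which factors as (x - (-5))(x - (4)) = 0.
Roots r₁ = -5, r₂ = 4 (distinct).
General solution: a(n) = A·(-5)^n + B·(4)^n.
From a(0) = 2: A + B = 2.
From a(1) = -5: -5A + 4B = -5.
Solving: A = \frac{13}{9}, B = \frac{5}{9}.
So a(n) = \frac{13 \left(-5\right)^{n}}{9} + \frac{5 \cdot 4^{n}}{9}.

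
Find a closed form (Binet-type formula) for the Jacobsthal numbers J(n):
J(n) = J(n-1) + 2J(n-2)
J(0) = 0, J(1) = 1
This is the Jacobsthal sequence.
Characteristic equation: x² - x - 2 = 0; roots r₁ = 2, r₂ = -1.
General: J(n) = A·r₁^n + B·r₂^n. Solving with J(0)=0, J(1)=1 gives A = \frac{1}{3}, B = - \frac{1}{3}.
So J(n) = - \frac{\left(-1\right)^{n}}{3} + \frac{2^{n}}{3}.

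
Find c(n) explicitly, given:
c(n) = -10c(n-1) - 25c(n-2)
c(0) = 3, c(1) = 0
Characteristic equation: x² + 10x + 25 = 0, which is (x - (-5))².
Repeated root r = -5.
General solution: c(n) = (A + Bn)·(-5)^n.
From c(0) = 3: A = 3.
From c(1) = 0: (A + B)·(-5) = 0 ⇒ B = -3.
So c(n) = \left(3 - 3 n\right) \cdot (-5)^n.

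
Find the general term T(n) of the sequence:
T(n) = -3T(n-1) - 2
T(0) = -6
First-order linear non-homogeneous.
Homogeneous solution: T_h(n) = A·(-3)^n.
Try constant particular solution T_p = K: K = -3K - 2 ⇒ K = - \frac{1}{2}.
General: T(n) = A·(-3)^n - \frac{1}{2}.
Apply T(0) = -6: A - \frac{1}{2} = -6 ⇒ A = - \frac{11}{2}.
So T(n) = - \frac{11 \left(-3\right)^{n}}{2} - \frac{1}{2}.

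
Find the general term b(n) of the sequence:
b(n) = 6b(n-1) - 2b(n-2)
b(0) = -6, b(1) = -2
Characteristic equation: x² - 6x + 2 = 0.
Discriminant Δ = (6)² + 4·(-2) = 28.
Roots r₁,₂ = (6 ± √28)/2, so r₁ = \sqrt{7} + 3, r₂ = 3 - \sqrt{7}.
General solution: b(n) = A·r₁^n + B·r₂^n.
From the initial conditions, A + B = -6 and r₁A + r₂B = -2.
Since r₁ - r₂ = √28: A = (-2 - (-6)r₂)/√28 = -3 + \frac{8 \sqrt{7}}{7}, and B = -6 - A = - \frac{8 \sqrt{7}}{7} - 3.
So b(n) = \left(-3 + \frac{8 \sqrt{7}}{7}\right)\left(\sqrt{7} + 3\right)^n + \left(- \frac{8 \sqrt{7}}{7} - 3\right)\left(3 - \sqrt{7}\right)^n.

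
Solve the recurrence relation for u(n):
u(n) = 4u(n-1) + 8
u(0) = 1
First-order linear non-homogeneous.
Homogeneous solution: u_h(n) = A·(4)^n.
Try constant particular solution u_p = K: K = 4K + 8 ⇒ K = - \frac{8}{3}.
General: u(n) = A·(4)^n - \frac{8}{3}.
Apply u(0) = 1: A - \frac{8}{3} = 1 ⇒ A = \frac{11}{3}.
So u(n) = \frac{11 \cdot 4^{n}}{3} - \frac{8}{3}.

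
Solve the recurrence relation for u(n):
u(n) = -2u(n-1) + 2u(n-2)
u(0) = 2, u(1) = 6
Characteristic equation: x² + 2x - 2 = 0.
Discriminant Δ = (-2)² + 4·(2) = 12.
Roots r₁,₂ = (-2 ± √12)/2, so r₁ = -1 + \sqrt{3}, r₂ = - \sqrt{3} - 1.
General solution: u(n) = A·r₁^n + B·r₂^n.
From the initial conditions, A + B = 2 and r₁A + r₂B = 6.
Since r₁ - r₂ = √12: A = (6 - (2)r₂)/√12 = 1 + \frac{4 \sqrt{3}}{3}, and B = 2 - A = 1 - \frac{4 \sqrt{3}}{3}.
So u(n) = \left(1 + \frac{4 \sqrt{3}}{3}\right)\left(-1 + \sqrt{3}\right)^n + \left(1 - \frac{4 \sqrt{3}}{3}\right)\left(- \sqrt{3} - 1\right)^n.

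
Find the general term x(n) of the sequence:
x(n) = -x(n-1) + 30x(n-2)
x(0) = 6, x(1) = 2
Characteristic equation: x² + x - 30 = 0, which factors as (x - (5))(x - (-6)) = 0.
Roots r₁ = 5, r₂ = -6 (distinct).
General solution: x(n) = A·(5)^n + B·(-6)^n.
From x(0) = 6: A + B = 6.
From x(1) = 2: 5A - 6B = 2.
Solving: A = \frac{38}{11}, B = \frac{28}{11}.
So x(n) = \frac{28 \left(-6\right)^{n}}{11} + \frac{38 \cdot 5^{n}}{11}.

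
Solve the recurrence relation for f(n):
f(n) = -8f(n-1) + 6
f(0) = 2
First-order linear non-homogeneous.
Homogeneous solution: f_h(n) = A·(-8)^n.
Try constant particular solution f_p = K: K = -8K + 6 ⇒ K = \frac{2}{3}.
General: f(n) = A·(-8)^n + \frac{2}{3}.
Apply f(0) = 2: A + \frac{2}{3} = 2 ⇒ A = \frac{4}{3}.
So f(n) = \frac{4 \left(-8\right)^{n}}{3} + \frac{2}{3}.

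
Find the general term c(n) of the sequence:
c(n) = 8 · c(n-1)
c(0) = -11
Pure geometric recurrence with ratio 8.
By induction c(n) = c(0) · (8)^n = - 11 \cdot 8^{n}.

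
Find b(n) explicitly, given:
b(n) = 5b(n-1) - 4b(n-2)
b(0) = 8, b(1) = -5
Characteristic equation: x² - 5x + 4 = 0, which factors as (x - (4))(x - (1)) = 0.
Roots r₁ = 4, r₂ = 1 (distinct).
General solution: b(n) = A·(4)^n + B·(1)^n.
From b(0) = 8: A + B = 8.
From b(1) = -5: 4A + B = -5.
Solving: A = - \frac{13}{3}, B = \frac{37}{3}.
So b(n) = \frac{37}{3} - \frac{13 \cdot 4^{n}}{3}.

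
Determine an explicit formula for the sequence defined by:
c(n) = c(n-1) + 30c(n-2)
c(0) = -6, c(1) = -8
Characteristic equation: x² - x - 30 = 0, which factors as (x - (-5))(x - (6)) = 0.
Roots r₁ = -5, r₂ = 6 (distinct).
General solution: c(n) = A·(-5)^n + B·(6)^n.
From c(0) = -6: A + B = -6.
From c(1) = -8: -5A + 6B = -8.
Solving: A = - \frac{28}{11}, B = - \frac{38}{11}.
So c(n) = - \frac{28 \left(-5\right)^{n}}{11} - \frac{38 \cdot 6^{n}}{11}.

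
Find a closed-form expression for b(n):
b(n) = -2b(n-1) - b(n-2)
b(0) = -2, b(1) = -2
Characteristic equation: x² + 2x + 1 = 0, which is (x - (-1))².
Repeated root r = -1.
General solution: b(n) = (A + Bn)·(-1)^n.
From b(0) = -2: A = -2.
From b(1) = -2: (A + B)·(-1) = -2 ⇒ B = 4.
So b(n) = \left(4 n - 2\right) \cdot (-1)^n.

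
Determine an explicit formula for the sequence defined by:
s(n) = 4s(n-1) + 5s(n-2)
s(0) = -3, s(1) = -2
Characteristic equation: x² - 4x - 5 = 0, which factors as (x - (5))(x - (-1)) = 0.
Roots r₁ = 5, r₂ = -1 (distinct).
General solution: s(n) = A·(5)^n + B·(-1)^n.
From s(0) = -3: A + B = -3.
From s(1) = -2: 5A - B = -2.
Solving: A = - \frac{5}{6}, B = - \frac{13}{6}.
So s(n) = - \frac{13 \left(-1\right)^{n}}{6} - \frac{5 \cdot 5^{n}}{6}.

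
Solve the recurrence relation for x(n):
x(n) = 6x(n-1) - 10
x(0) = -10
First-order linear non-homogeneous.
Homogeneous solution: x_h(n) = A·(6)^n.
Try constant particular solution x_p = K: K = 6K - 10 ⇒ K = 2.
General: x(n) = A·(6)^n + 2.
Apply x(0) = -10: A + 2 = -10 ⇒ A = -12.
So x(n) = 2 - 12 \cdot 6^{n}.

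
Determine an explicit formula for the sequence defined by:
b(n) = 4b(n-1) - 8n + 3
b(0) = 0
First-order linear with linear forcing.
Homogeneous solution: b_h(n) = A·(4)^n.
Try particular b_p(n) = pn + q. Substituting:
  pn + q = 4(p(n-1) + q) - 8n + 3.
Matching the n-coefficient: p = 4p - 8 ⇒ p = \frac{8}{3}.
Matching constants: q = -4p + 4q + 3 ⇒ q = \frac{23}{9}.
General: b(n) = A·(4)^n + \frac{8 n}{3} + \frac{23}{9}.
Apply b(0) = 0: A + \frac{23}{9} = 0 ⇒ A = - \frac{23}{9}.
So b(n) = - \frac{23 \cdot 4^{n}}{9} + \frac{8 n}{3} + \frac{23}{9}.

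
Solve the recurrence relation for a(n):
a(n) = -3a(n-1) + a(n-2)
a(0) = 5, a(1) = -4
Characteristic equation: x² + 3x - 1 = 0.
Discriminant Δ = (-3)² + 4·(1) = 13.
Roots r₁,₂ = (-3 ± √13)/2, so r₁ = - \frac{3}{2} + \frac{\sqrt{13}}{2}, r₂ = - \frac{\sqrt{13}}{2} - \frac{3}{2}.
General solution: a(n) = A·r₁^n + B·r₂^n.
From the initial conditions, A + B = 5 and r₁A + r₂B = -4.
Since r₁ - r₂ = √13: A = (-4 - (5)r₂)/√13 = \frac{7 \sqrt{13}}{26} + \frac{5}{2}, and B = 5 - A = \frac{5}{2} - \frac{7 \sqrt{13}}{26}.
So a(n) = \left(\frac{7 \sqrt{13}}{26} + \frac{5}{2}\right)\left(- \frac{3}{2} + \frac{\sqrt{13}}{2}\right)^n + \left(\frac{5}{2} - \frac{7 \sqrt{13}}{26}\right)\left(- \frac{\sqrt{13}}{2} - \frac{3}{2}\right)^n.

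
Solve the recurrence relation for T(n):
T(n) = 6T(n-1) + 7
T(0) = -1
First-order linear non-homogeneous.
Homogeneous solution: T_h(n) = A·(6)^n.
Try constant particular solution T_p = K: K = 6K + 7 ⇒ K = - \frac{7}{5}.
General: T(n) = A·(6)^n - \frac{7}{5}.
Apply T(0) = -1: A - \frac{7}{5} = -1 ⇒ A = \frac{2}{5}.
So T(n) = \frac{2 \cdot 6^{n}}{5} - \frac{7}{5}.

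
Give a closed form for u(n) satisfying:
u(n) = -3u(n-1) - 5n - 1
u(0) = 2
First-order linear with linear forcing.
Homogeneous solution: u_h(n) = A·(-3)^n.
Try particular u_p(n) = pn + q. Substituting:
  pn + q = -3(p(n-1) + q) - 5n - 1.
Matching the n-coefficient: p = -3p - 5 ⇒ p = - \frac{5}{4}.
Matching constants: q = 3p - 3q - 1 ⇒ q = - \frac{19}{16}.
General: u(n) = A·(-3)^n - \frac{5 n}{4} - \frac{19}{16}.
Apply u(0) = 2: A - \frac{19}{16} = 2 ⇒ A = \frac{51}{16}.
So u(n) = \frac{51 \left(-3\right)^{n}}{16} - \frac{5 n}{4} - \frac{19}{16}.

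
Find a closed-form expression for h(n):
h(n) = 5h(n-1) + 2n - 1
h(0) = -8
First-order linear with linear forcing.
Homogeneous solution: h_h(n) = A·(5)^n.
Try particular h_p(n) = pn + q. Substituting:
  pn + q = 5(p(n-1) + q) + 2n - 1.
Matching the n-coefficient: p = 5p + 2 ⇒ p = - \frac{1}{2}.
Matching constants: q = -5p + 5q - 1 ⇒ q = - \frac{3}{8}.
General: h(n) = A·(5)^n - \frac{n}{2} - \frac{3}{8}.
Apply h(0) = -8: A - \frac{3}{8} = -8 ⇒ A = - \frac{61}{8}.
So h(n) = - \frac{61 \cdot 5^{n}}{8} - \frac{n}{2} - \frac{3}{8}.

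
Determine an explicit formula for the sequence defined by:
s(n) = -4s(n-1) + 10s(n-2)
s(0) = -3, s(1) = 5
Characteristic equation: x² + 4x - 10 = 0.
Discriminant Δ = (-4)² + 4·(10) = 56.
Roots r₁,₂ = (-4 ± √56)/2, so r₁ = -2 + \sqrt{14}, r₂ = - \sqrt{14} - 2.
General solution: s(n) = A·r₁^n + B·r₂^n.
From the initial conditions, A + B = -3 and r₁A + r₂B = 5.
Since r₁ - r₂ = √56: A = (5 - (-3)r₂)/√56 = - \frac{3}{2} - \frac{\sqrt{14}}{28}, and B = -3 - A = - \frac{3}{2} + \frac{\sqrt{14}}{28}.
So s(n) = \left(- \frac{3}{2} - \frac{\sqrt{14}}{28}\right)\left(-2 + \sqrt{14}\right)^n + \left(- \frac{3}{2} + \frac{\sqrt{14}}{28}\right)\left(- \sqrt{14} - 2\right)^n.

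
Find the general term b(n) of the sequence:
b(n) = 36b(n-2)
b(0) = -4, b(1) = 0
Characteristic equation: x² - 36 = 0, which factors as (x - (6))(x - (-6)) = 0.
Roots r₁ = 6, r₂ = -6 (distinct).
General solution: b(n) = A·(6)^n + B·(-6)^n.
From b(0) = -4: A + B = -4.
From b(1) = 0: 6A - 6B = 0.
Solving: A = -2, B = -2.
So b(n) = - 2 \left(-6\right)^{n} - 2 \cdot 6^{n}.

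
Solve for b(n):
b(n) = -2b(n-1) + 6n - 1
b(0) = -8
First-order linear with linear forcing.
Homogeneous solution: b_h(n) = A·(-2)^n.
Try particular b_p(n) = pn + q. Substituting:
  pn + q = -2(p(n-1) + q) + 6n - 1.
Matching the n-coefficient: p = -2p + 6 ⇒ p = 2.
Matching constants: q = 2p - 2q - 1 ⇒ q = 1.
General: b(n) = A·(-2)^n + 2 n + 1.
Apply b(0) = -8: A + 1 = -8 ⇒ A = -9.
So b(n) = - 9 \left(-2\right)^{n} + 2 n + 1.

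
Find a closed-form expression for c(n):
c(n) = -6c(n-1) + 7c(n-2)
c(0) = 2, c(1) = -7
Characteristic equation: x² + 6x - 7 = 0, which factors as (x - (1))(x - (-7)) = 0.
Roots r₁ = 1, r₂ = -7 (distinct).
General solution: c(n) = A·(1)^n + B·(-7)^n.
From c(0) = 2: A + B = 2.
From c(1) = -7: A - 7B = -7.
Solving: A = \frac{7}{8}, B = \frac{9}{8}.
So c(n) = \frac{9 \left(-7\right)^{n}}{8} + \frac{7}{8}.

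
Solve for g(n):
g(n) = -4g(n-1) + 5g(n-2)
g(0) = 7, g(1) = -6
Characteristic equation: x² + 4x - 5 = 0, which factors as (x - (-5))(x - (1)) = 0.
Roots r₁ = -5, r₂ = 1 (distinct).
General solution: g(n) = A·(-5)^n + B·(1)^n.
From g(0) = 7: A + B = 7.
From g(1) = -6: -5A + B = -6.
Solving: A = \frac{13}{6}, B = \frac{29}{6}.
So g(n) = \frac{13 \left(-5\right)^{n}}{6} + \frac{29}{6}.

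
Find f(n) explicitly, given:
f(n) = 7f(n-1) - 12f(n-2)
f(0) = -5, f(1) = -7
Characteristic equation: x² - 7x + 12 = 0, which factors as (x - (4))(x - (3)) = 0.
Roots r₁ = 4, r₂ = 3 (distinct).
General solution: f(n) = A·(4)^n + B·(3)^n.
From f(0) = -5: A + B = -5.
From f(1) = -7: 4A + 3B = -7.
Solving: A = 8, B = -13.
So f(n) = - 13 \cdot 3^{n} + 8 \cdot 4^{n}.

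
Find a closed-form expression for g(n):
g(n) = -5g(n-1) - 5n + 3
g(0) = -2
First-order linear with linear forcing.
Homogeneous solution: g_h(n) = A·(-5)^n.
Try particular g_p(n) = pn + q. Substituting:
  pn + q = -5(p(n-1) + q) - 5n + 3.
Matching the n-coefficient: p = -5p - 5 ⇒ p = - \frac{5}{6}.
Matching constants: q = 5p - 5q + 3 ⇒ q = - \frac{7}{36}.
General: g(n) = A·(-5)^n - \frac{5 n}{6} - \frac{7}{36}.
Apply g(0) = -2: A - \frac{7}{36} = -2 ⇒ A = - \frac{65}{36}.
So g(n) = - \frac{65 \left(-5\right)^{n}}{36} - \frac{5 n}{6} - \frac{7}{36}.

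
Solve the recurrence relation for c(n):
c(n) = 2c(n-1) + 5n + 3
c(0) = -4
First-order linear with linear forcing.
Homogeneous solution: c_h(n) = A·(2)^n.
Try particular c_p(n) = pn + q. Substituting:
  pn + q = 2(p(n-1) + q) + 5n + 3.
Matching the n-coefficient: p = 2p + 5 ⇒ p = -5.
Matching constants: q = -2p + 2q + 3 ⇒ q = -13.
General: c(n) = A·(2)^n - 5 n - 13.
Apply c(0) = -4: A - 13 = -4 ⇒ A = 9.
So c(n) = 9 \cdot 2^{n} - 5 n - 13.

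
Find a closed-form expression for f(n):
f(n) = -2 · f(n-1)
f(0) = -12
Pure geometric recurrence with ratio -2.
By induction f(n) = f(0) · (-2)^n = - 12 \left(-2\right)^{n}.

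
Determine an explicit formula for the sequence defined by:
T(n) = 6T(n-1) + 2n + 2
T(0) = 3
First-order linear with linear forcing.
Homogeneous solution: T_h(n) = A·(6)^n.
Try particular T_p(n) = pn + q. Substituting:
  pn + q = 6(p(n-1) + q) + 2n + 2.
Matching the n-coefficient: p = 6p + 2 ⇒ p = - \frac{2}{5}.
Matching constants: q = -6p + 6q + 2 ⇒ q = - \frac{22}{25}.
General: T(n) = A·(6)^n - \frac{2 n}{5} - \frac{22}{25}.
Apply T(0) = 3: A - \frac{22}{25} = 3 ⇒ A = \frac{97}{25}.
So T(n) = \frac{97 \cdot 6^{n}}{25} - \frac{2 n}{5} - \frac{22}{25}.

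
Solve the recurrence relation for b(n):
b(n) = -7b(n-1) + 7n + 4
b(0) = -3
First-order linear with linear forcing.
Homogeneous solution: b_h(n) = A·(-7)^n.
Try particular b_p(n) = pn + q. Substituting:
  pn + q = -7(p(n-1) + q) + 7n + 4.
Matching the n-coefficient: p = -7p + 7 ⇒ p = \frac{7}{8}.
Matching constants: q = 7p - 7q + 4 ⇒ q = \frac{81}{64}.
General: b(n) = A·(-7)^n + \frac{7 n}{8} + \frac{81}{64}.
Apply b(0) = -3: A + \frac{81}{64} = -3 ⇒ A = - \frac{273}{64}.
So b(n) = - \frac{273 \left(-7\right)^{n}}{64} + \frac{7 n}{8} + \frac{81}{64}.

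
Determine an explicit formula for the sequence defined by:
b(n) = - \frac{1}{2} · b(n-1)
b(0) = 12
Pure geometric recurrence with ratio - \frac{1}{2}.
By induction b(n) = b(0) · (- \frac{1}{2})^n = 12 \left(- \frac{1}{2}\right)^{n}.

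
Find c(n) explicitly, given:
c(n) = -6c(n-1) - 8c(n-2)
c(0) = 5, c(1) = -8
Characteristic equation: x² + 6x + 8 = 0, which factors as (x - (-2))(x - (-4)) = 0.
Roots r₁ = -2, r₂ = -4 (distinct).
General solution: c(n) = A·(-2)^n + B·(-4)^n.
From c(0) = 5: A + B = 5.
From c(1) = -8: -2A - 4B = -8.
Solving: A = 6, B = -1.
So c(n) = 6 \left(-2\right)^{n} - \left(-4\right)^{n}.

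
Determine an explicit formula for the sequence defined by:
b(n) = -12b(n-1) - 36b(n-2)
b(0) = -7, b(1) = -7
Characteristic equation: x² + 12x + 36 = 0, which is (x - (-6))².
Repeated root r = -6.
General solution: b(n) = (A + Bn)·(-6)^n.
From b(0) = -7: A = -7.
From b(1) = -7: (A + B)·(-6) = -7 ⇒ B = \frac{49}{6}.
So b(n) = \left(\frac{49 n}{6} - 7\right) \cdot (-6)^n.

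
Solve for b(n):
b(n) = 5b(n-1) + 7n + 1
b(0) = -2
First-order linear with linear forcing.
Homogeneous solution: b_h(n) = A·(5)^n.
Try particular b_p(n) = pn + q. Substituting:
  pn + q = 5(p(n-1) + q) + 7n + 1.
Matching the n-coefficient: p = 5p + 7 ⇒ p = - \frac{7}{4}.
Matching constants: q = -5p + 5q + 1 ⇒ q = - \frac{39}{16}.
General: b(n) = A·(5)^n - \frac{7 n}{4} - \frac{39}{16}.
Apply b(0) = -2: A - \frac{39}{16} = -2 ⇒ A = \frac{7}{16}.
So b(n) = \frac{7 \cdot 5^{n}}{16} - \frac{7 n}{4} - \frac{39}{16}.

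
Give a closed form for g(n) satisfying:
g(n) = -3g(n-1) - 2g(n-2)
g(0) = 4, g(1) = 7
Characteristic equation: x² + 3x + 2 = 0, which factors as (x - (-1))(x - (-2)) = 0.
Roots r₁ = -1, r₂ = -2 (distinct).
General solution: g(n) = A·(-1)^n + B·(-2)^n.
From g(0) = 4: A + B = 4.
From g(1) = 7: -A - 2B = 7.
Solving: A = 15, B = -11.
So g(n) = 15 \left(-1\right)^{n} - 11 \left(-2\right)^{n}.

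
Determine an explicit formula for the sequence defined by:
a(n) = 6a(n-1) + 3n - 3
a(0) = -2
First-order linear with linear forcing.
Homogeneous solution: a_h(n) = A·(6)^n.
Try particular a_p(n) = pn + q. Substituting:
  pn + q = 6(p(n-1) + q) + 3n - 3.
Matching the n-coefficient: p = 6p + 3 ⇒ p = - \frac{3}{5}.
Matching constants: q = -6p + 6q - 3 ⇒ q = - \frac{3}{25}.
General: a(n) = A·(6)^n - \frac{3 n}{5} - \frac{3}{25}.
Apply a(0) = -2: A - \frac{3}{25} = -2 ⇒ A = - \frac{47}{25}.
So a(n) = - \frac{47 \cdot 6^{n}}{25} - \frac{3 n}{5} - \frac{3}{25}.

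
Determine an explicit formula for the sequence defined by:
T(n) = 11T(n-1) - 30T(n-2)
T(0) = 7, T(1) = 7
Characteristic equation: x² - 11x + 30 = 0, which factors as (x - (5))(x - (6)) = 0.
Roots r₁ = 5, r₂ = 6 (distinct).
General solution: T(n) = A·(5)^n + B·(6)^n.
From T(0) = 7: A + B = 7.
From T(1) = 7: 5A + 6B = 7.
Solving: A = 35, B = -28.
So T(n) = 35 \cdot 5^{n} - 28 \cdot 6^{n}.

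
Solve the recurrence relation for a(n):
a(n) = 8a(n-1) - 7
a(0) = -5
First-order linear non-homogeneous.
Homogeneous solution: a_h(n) = A·(8)^n.
Try constant particular solution a_p = K: K = 8K - 7 ⇒ K = 1.
General: a(n) = A·(8)^n + 1.
Apply a(0) = -5: A + 1 = -5 ⇒ A = -6.
So a(n) = 1 - 6 \cdot 8^{n}.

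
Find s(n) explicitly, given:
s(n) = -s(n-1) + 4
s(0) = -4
First-order linear non-homogeneous.
Homogeneous solution: s_h(n) = A·(-1)^n.
Try constant particular solution s_p = K: K = -K + 4 ⇒ K = 2.
General: s(n) = A·(-1)^n + 2.
Apply s(0) = -4: A + 2 = -4 ⇒ A = -6.
So s(n) = 2 - 6 \left(-1\right)^{n}.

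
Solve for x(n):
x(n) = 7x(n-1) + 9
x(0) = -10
First-order linear non-homogeneous.
Homogeneous solution: x_h(n) = A·(7)^n.
Try constant particular solution x_p = K: K = 7K + 9 ⇒ K = - \frac{3}{2}.
General: x(n) = A·(7)^n - \frac{3}{2}.
Apply x(0) = -10: A - \frac{3}{2} = -10 ⇒ A = - \frac{17}{2}.
So x(n) = - \frac{17 \cdot 7^{n}}{2} - \frac{3}{2}.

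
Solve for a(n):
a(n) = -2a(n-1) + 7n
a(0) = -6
First-order linear with linear forcing.
Homogeneous solution: a_h(n) = A·(-2)^n.
Try particular a_p(n) = pn + q. Substituting:
  pn + q = -2(p(n-1) + q) + 7n.
Matching the n-coefficient: p = -2p + 7 ⇒ p = \frac{7}{3}.
Matching constants: q = 2p - 2q ⇒ q = \frac{14}{9}.
General: a(n) = A·(-2)^n + \frac{7 n}{3} + \frac{14}{9}.
Apply a(0) = -6: A + \frac{14}{9} = -6 ⇒ A = - \frac{68}{9}.
So a(n) = - \frac{68 \left(-2\right)^{n}}{9} + \frac{7 n}{3} + \frac{14}{9}.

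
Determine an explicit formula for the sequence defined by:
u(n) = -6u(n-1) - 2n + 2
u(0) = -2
First-order linear with linear forcing.
Homogeneous solution: u_h(n) = A·(-6)^n.
Try particular u_p(n) = pn + q. Substituting:
  pn + q = -6(p(n-1) + q) - 2n + 2.
Matching the n-coefficient: p = -6p - 2 ⇒ p = - \frac{2}{7}.
Matching constants: q = 6p - 6q + 2 ⇒ q = \frac{2}{49}.
General: u(n) = A·(-6)^n - \frac{2 n}{7} + \frac{2}{49}.
Apply u(0) = -2: A + \frac{2}{49} = -2 ⇒ A = - \frac{100}{49}.
So u(n) = - \frac{100 \left(-6\right)^{n}}{49} - \frac{2 n}{7} + \frac{2}{49}.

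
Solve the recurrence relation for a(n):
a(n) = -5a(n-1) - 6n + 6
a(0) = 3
First-order linear with linear forcing.
Homogeneous solution: a_h(n) = A·(-5)^n.
Try particular a_p(n) = pn + q. Substituting:
  pn + q = -5(p(n-1) + q) - 6n + 6.
Matching the n-coefficient: p = -5p - 6 ⇒ p = -1.
Matching constants: q = 5p - 5q + 6 ⇒ q = \frac{1}{6}.
General: a(n) = A·(-5)^n - n + \frac{1}{6}.
Apply a(0) = 3: A + \frac{1}{6} = 3 ⇒ A = \frac{17}{6}.
So a(n) = \frac{17 \left(-5\right)^{n}}{6} - n + \frac{1}{6}.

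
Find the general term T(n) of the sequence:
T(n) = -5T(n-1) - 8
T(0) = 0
First-order linear non-homogeneous.
Homogeneous solution: T_h(n) = A·(-5)^n.
Try constant particular solution T_p = K: K = -5K - 8 ⇒ K = - \frac{4}{3}.
General: T(n) = A·(-5)^n - \frac{4}{3}.
Apply T(0) = 0: A - \frac{4}{3} = 0 ⇒ A = \frac{4}{3}.
So T(n) = \frac{4 \left(-5\right)^{n}}{3} - \frac{4}{3}.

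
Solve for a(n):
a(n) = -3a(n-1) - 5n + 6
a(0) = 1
First-order linear with linear forcing.
Homogeneous solution: a_h(n) = A·(-3)^n.
Try particular a_p(n) = pn + q. Substituting:
  pn + q = -3(p(n-1) + q) - 5n + 6.
Matching the n-coefficient: p = -3p - 5 ⇒ p = - \frac{5}{4}.
Matching constants: q = 3p - 3q + 6 ⇒ q = \frac{9}{16}.
General: a(n) = A·(-3)^n - \frac{5 n}{4} + \frac{9}{16}.
Apply a(0) = 1: A + \frac{9}{16} = 1 ⇒ A = \frac{7}{16}.
So a(n) = \frac{7 \left(-3\right)^{n}}{16} - \frac{5 n}{4} + \frac{9}{16}.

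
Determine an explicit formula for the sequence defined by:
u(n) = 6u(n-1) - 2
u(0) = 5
First-order linear non-homogeneous.
Homogeneous solution: u_h(n) = A·(6)^n.
Try constant particular solution u_p = K: K = 6K - 2 ⇒ K = \frac{2}{5}.
General: u(n) = A·(6)^n + \frac{2}{5}.
Apply u(0) = 5: A + \frac{2}{5} = 5 ⇒ A = \frac{23}{5}.
So u(n) = \frac{23 \cdot 6^{n}}{5} + \frac{2}{5}.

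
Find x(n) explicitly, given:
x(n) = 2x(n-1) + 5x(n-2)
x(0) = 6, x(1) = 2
Characteristic equation: x² - 2x - 5 = 0.
Discriminant Δ = (2)² + 4·(5) = 24.
Roots r₁,₂ = (2 ± √24)/2, so r₁ = 1 + \sqrt{6}, r₂ = 1 - \sqrt{6}.
General solution: x(n) = A·r₁^n + B·r₂^n.
From the initial conditions, A + B = 6 and r₁A + r₂B = 2.
Since r₁ - r₂ = √24: A = (2 - (6)r₂)/√24 = 3 - \frac{\sqrt{6}}{3}, and B = 6 - A = \frac{\sqrt{6}}{3} + 3.
So x(n) = \left(3 - \frac{\sqrt{6}}{3}\right)\left(1 + \sqrt{6}\right)^n + \left(\frac{\sqrt{6}}{3} + 3\right)\left(1 - \sqrt{6}\right)^n.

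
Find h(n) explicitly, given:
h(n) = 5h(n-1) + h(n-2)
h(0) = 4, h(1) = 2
Characteristic equation: x² - 5x - 1 = 0.
Discriminant Δ = (5)² + 4·(1) = 29.
Roots r₁,₂ = (5 ± √29)/2, so r₁ = \frac{5}{2} + \frac{\sqrt{29}}{2}, r₂ = \frac{5}{2} - \frac{\sqrt{29}}{2}.
General solution: h(n) = A·r₁^n + B·r₂^n.
From the initial conditions, A + B = 4 and r₁A + r₂B = 2.
Since r₁ - r₂ = √29: A = (2 - (4)r₂)/√29 = 2 - \frac{8 \sqrt{29}}{29}, and B = 4 - A = \frac{8 \sqrt{29}}{29} + 2.
So h(n) = \left(2 - \frac{8 \sqrt{29}}{29}\right)\left(\frac{5}{2} + \frac{\sqrt{29}}{2}\right)^n + \left(\frac{8 \sqrt{29}}{29} + 2\right)\left(\frac{5}{2} - \frac{\sqrt{29}}{2}\right)^n.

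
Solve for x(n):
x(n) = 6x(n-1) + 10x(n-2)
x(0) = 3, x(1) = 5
Characteristic equation: x² - 6x - 10 = 0.
Discriminant Δ = (6)² + 4·(10) = 76.
Roots r₁,₂ = (6 ± √76)/2, so r₁ = 3 + \sqrt{19}, r₂ = 3 - \sqrt{19}.
General solution: x(n) = A·r₁^n + B·r₂^n.
From the initial conditions, A + B = 3 and r₁A + r₂B = 5.
Since r₁ - r₂ = √76: A = (5 - (3)r₂)/√76 = \frac{3}{2} - \frac{2 \sqrt{19}}{19}, and B = 3 - A = \frac{2 \sqrt{19}}{19} + \frac{3}{2}.
So x(n) = \left(\frac{3}{2} - \frac{2 \sqrt{19}}{19}\right)\left(3 + \sqrt{19}\right)^n + \left(\frac{2 \sqrt{19}}{19} + \frac{3}{2}\right)\left(3 - \sqrt{19}\right)^n.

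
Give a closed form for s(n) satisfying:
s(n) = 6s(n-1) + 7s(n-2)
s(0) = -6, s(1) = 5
Characteristic equation: x² - 6x - 7 = 0, which factors as (x - (-1))(x - (7)) = 0.
Roots r₁ = -1, r₂ = 7 (distinct).
General solution: s(n) = A·(-1)^n + B·(7)^n.
From s(0) = -6: A + B = -6.
From s(1) = 5: -A + 7B = 5.
Solving: A = - \frac{47}{8}, B = - \frac{1}{8}.
So s(n) = - \frac{47 \left(-1\right)^{n}}{8} - \frac{7^{n}}{8}.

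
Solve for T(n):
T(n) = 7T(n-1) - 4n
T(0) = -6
First-order linear with linear forcing.
Homogeneous solution: T_h(n) = A·(7)^n.
Try particular T_p(n) = pn + q. Substituting:
  pn + q = 7(p(n-1) + q) - 4n.
Matching the n-coefficient: p = 7p - 4 ⇒ p = \frac{2}{3}.
Matching constants: q = -7p + 7q ⇒ q = \frac{7}{9}.
General: T(n) = A·(7)^n + \frac{2 n}{3} + \frac{7}{9}.
Apply T(0) = -6: A + \frac{7}{9} = -6 ⇒ A = - \frac{61}{9}.
So T(n) = - \frac{61 \cdot 7^{n}}{9} + \frac{2 n}{3} + \frac{7}{9}.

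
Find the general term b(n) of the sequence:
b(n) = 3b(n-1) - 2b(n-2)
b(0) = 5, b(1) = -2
Characteristic equation: x² - 3x + 2 = 0, which factors as (x - (1))(x - (2)) = 0.
Roots r₁ = 1, r₂ = 2 (distinct).
General solution: b(n) = A·(1)^n + B·(2)^n.
From b(0) = 5: A + B = 5.
From b(1) = -2: A + 2B = -2.
Solving: A = 12, B = -7.
So b(n) = 12 - 7 \cdot 2^{n}.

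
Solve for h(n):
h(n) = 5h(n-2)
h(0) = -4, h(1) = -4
Characteristic equation: x² - 5 = 0.
Discriminant Δ = (0)² + 4·(5) = 20.
Roots r₁,₂ = (0 ± √20)/2, so r₁ = \sqrt{5}, r₂ = - \sqrt{5}.
General solution: h(n) = A·r₁^n + B·r₂^n.
From the initial conditions, A + B = -4 and r₁A + r₂B = -4.
Since r₁ - r₂ = √20: A = (-4 - (-4)r₂)/√20 = -2 - \frac{2 \sqrt{5}}{5}, and B = -4 - A = -2 + \frac{2 \sqrt{5}}{5}.
So h(n) = \left(-2 - \frac{2 \sqrt{5}}{5}\right)\left(\sqrt{5}\right)^n + \left(-2 + \frac{2 \sqrt{5}}{5}\right)\left(- \sqrt{5}\right)^n.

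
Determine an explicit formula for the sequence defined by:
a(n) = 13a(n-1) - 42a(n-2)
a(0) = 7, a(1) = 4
Characteristic equation: x² - 13x + 42 = 0, which factors as (x - (7))(x - (6)) = 0.
Roots r₁ = 7, r₂ = 6 (distinct).
General solution: a(n) = A·(7)^n + B·(6)^n.
From a(0) = 7: A + B = 7.
From a(1) = 4: 7A + 6B = 4.
Solving: A = -38, B = 45.
So a(n) = 45 \cdot 6^{n} - 38 \cdot 7^{n}.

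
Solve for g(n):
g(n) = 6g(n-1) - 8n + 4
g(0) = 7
First-order linear with linear forcing.
Homogeneous solution: g_h(n) = A·(6)^n.
Try particular g_p(n) = pn + q. Substituting:
  pn + q = 6(p(n-1) + q) - 8n + 4.
Matching the n-coefficient: p = 6p - 8 ⇒ p = \frac{8}{5}.
Matching constants: q = -6p + 6q + 4 ⇒ q = \frac{28}{25}.
General: g(n) = A·(6)^n + \frac{8 n}{5} + \frac{28}{25}.
Apply g(0) = 7: A + \frac{28}{25} = 7 ⇒ A = \frac{147}{25}.
So g(n) = \frac{147 \cdot 6^{n}}{25} + \frac{8 n}{5} + \frac{28}{25}.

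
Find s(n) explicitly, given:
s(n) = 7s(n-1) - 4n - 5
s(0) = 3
First-order linear with linear forcing.
Homogeneous solution: s_h(n) = A·(7)^n.
Try particular s_p(n) = pn + q. Substituting:
  pn + q = 7(p(n-1) + q) - 4n - 5.
Matching the n-coefficient: p = 7p - 4 ⇒ p = \frac{2}{3}.
Matching constants: q = -7p + 7q - 5 ⇒ q = \frac{29}{18}.
General: s(n) = A·(7)^n + \frac{2 n}{3} + \frac{29}{18}.
Apply s(0) = 3: A + \frac{29}{18} = 3 ⇒ A = \frac{25}{18}.
So s(n) = \frac{25 \cdot 7^{n}}{18} + \frac{2 n}{3} + \frac{29}{18}.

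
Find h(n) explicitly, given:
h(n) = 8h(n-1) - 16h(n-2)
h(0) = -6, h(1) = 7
Characteristic equation: x² - 8x + 16 = 0, which is (x - (4))².
Repeated root r = 4.
General solution: h(n) = (A + Bn)·(4)^n.
From h(0) = -6: A = -6.
From h(1) = 7: (A + B)·(4) = 7 ⇒ B = \frac{31}{4}.
So h(n) = \left(\frac{31 n}{4} - 6\right) \cdot (4)^n.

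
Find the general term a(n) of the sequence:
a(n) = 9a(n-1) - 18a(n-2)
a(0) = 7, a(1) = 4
Characteristic equation: x² - 9x + 18 = 0, which factors as (x - (6))(x - (3)) = 0.
Roots r₁ = 6, r₂ = 3 (distinct).
General solution: a(n) = A·(6)^n + B·(3)^n.
From a(0) = 7: A + B = 7.
From a(1) = 4: 6A + 3B = 4.
Solving: A = - \frac{17}{3}, B = \frac{38}{3}.
So a(n) = \frac{38 \cdot 3^{n}}{3} - \frac{17 \cdot 6^{n}}{3}.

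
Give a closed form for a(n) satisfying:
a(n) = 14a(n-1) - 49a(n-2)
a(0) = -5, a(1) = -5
Characteristic equation: x² - 14x + 49 = 0, which is (x - (7))².
Repeated root r = 7.
General solution: a(n) = (A + Bn)·(7)^n.
From a(0) = -5: A = -5.
From a(1) = -5: (A + B)·(7) = -5 ⇒ B = \frac{30}{7}.
So a(n) = \left(\frac{30 n}{7} - 5\right) \cdot (7)^n.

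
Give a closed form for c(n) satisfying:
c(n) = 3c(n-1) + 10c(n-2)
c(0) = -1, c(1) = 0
Characteristic equation: x² - 3x - 10 = 0, which factors as (x - (5))(x - (-2)) = 0.
Roots r₁ = 5, r₂ = -2 (distinct).
General solution: c(n) = A·(5)^n + B·(-2)^n.
From c(0) = -1: A + B = -1.
From c(1) = 0: 5A - 2B = 0.
Solving: A = - \frac{2}{7}, B = - \frac{5}{7}.
So c(n) = - \frac{5 \left(-2\right)^{n}}{7} - \frac{2 \cdot 5^{n}}{7}.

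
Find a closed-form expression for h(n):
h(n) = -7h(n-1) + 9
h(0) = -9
First-order linear non-homogeneous.
Homogeneous solution: h_h(n) = A·(-7)^n.
Try constant particular solution h_p = K: K = -7K + 9 ⇒ K = \frac{9}{8}.
General: h(n) = A·(-7)^n + \frac{9}{8}.
Apply h(0) = -9: A + \frac{9}{8} = -9 ⇒ A = - \frac{81}{8}.
So h(n) = \frac{9}{8} - \frac{81 \left(-7\right)^{n}}{8}.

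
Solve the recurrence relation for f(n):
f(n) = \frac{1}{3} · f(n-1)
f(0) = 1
Pure geometric recurrence with ratio \frac{1}{3}.
By induction f(n) = f(0) · (\frac{1}{3})^n = \left(\frac{1}{3}\right)^{n}.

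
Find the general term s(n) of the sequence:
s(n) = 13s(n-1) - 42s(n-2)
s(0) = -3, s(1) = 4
Characteristic equation: x² - 13x + 42 = 0, which factors as (x - (6))(x - (7)) = 0.
Roots r₁ = 6, r₂ = 7 (distinct).
General solution: s(n) = A·(6)^n + B·(7)^n.
From s(0) = -3: A + B = -3.
From s(1) = 4: 6A + 7B = 4.
Solving: A = -25, B = 22.
So s(n) = - 25 \cdot 6^{n} + 22 \cdot 7^{n}.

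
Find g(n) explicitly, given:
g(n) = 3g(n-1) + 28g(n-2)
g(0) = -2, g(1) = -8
Characteristic equation: x² - 3x - 28 = 0, which factors as (x - (-4))(x - (7)) = 0.
Roots r₁ = -4, r₂ = 7 (distinct).
General solution: g(n) = A·(-4)^n + B·(7)^n.
From g(0) = -2: A + B = -2.
From g(1) = -8: -4A + 7B = -8.
Solving: A = - \frac{6}{11}, B = - \frac{16}{11}.
So g(n) = - \frac{6 \left(-4\right)^{n}}{11} - \frac{16 \cdot 7^{n}}{11}.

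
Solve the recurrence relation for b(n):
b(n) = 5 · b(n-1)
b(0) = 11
Pure geometric recurrence with ratio 5.
By induction b(n) = b(0) · (5)^n = 11 \cdot 5^{n}.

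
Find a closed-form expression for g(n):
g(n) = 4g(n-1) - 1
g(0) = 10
First-order linear non-homogeneous.
Homogeneous solution: g_h(n) = A·(4)^n.
Try constant particular solution g_p = K: K = 4K - 1 ⇒ K = \frac{1}{3}.
General: g(n) = A·(4)^n + \frac{1}{3}.
Apply g(0) = 10: A + \frac{1}{3} = 10 ⇒ A = \frac{29}{3}.
So g(n) = \frac{29 \cdot 4^{n}}{3} + \frac{1}{3}.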